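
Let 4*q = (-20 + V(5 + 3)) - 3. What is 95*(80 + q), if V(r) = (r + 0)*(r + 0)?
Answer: 34295/4 ≈ 8573.8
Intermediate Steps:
V(r) = r² (V(r) = r*r = r²)
q = 41/4 (q = ((-20 + (5 + 3)²) - 3)/4 = ((-20 + 8²) - 3)/4 = ((-20 + 64) - 3)/4 = (44 - 3)/4 = (¼)*41 = 41/4 ≈ 10.250)
95*(80 + q) = 95*(80 + 41/4) = 95*(361/4) = 34295/4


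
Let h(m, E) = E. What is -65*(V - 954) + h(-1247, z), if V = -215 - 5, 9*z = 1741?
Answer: 688531/9 ≈ 76504.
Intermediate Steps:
z = 1741/9 (z = (⅑)*1741 = 1741/9 ≈ 193.44)
V = -220
-65*(V - 954) + h(-1247, z) = -65*(-220 - 954) + 1741/9 = -65*(-1174) + 1741/9 = 76310 + 1741/9 = 688531/9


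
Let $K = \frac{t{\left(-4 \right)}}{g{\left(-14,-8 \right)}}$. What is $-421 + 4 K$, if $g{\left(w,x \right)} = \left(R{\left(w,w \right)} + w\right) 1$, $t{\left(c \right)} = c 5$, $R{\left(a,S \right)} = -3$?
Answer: $- \frac{7077}{17} \approx -416.29$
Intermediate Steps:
$t{\left(c \right)} = 5 c$
$g{\left(w,x \right)} = -3 + w$ ($g{\left(w,x \right)} = \left(-3 + w\right) 1 = -3 + w$)
$K = \frac{20}{17}$ ($K = \frac{5 \left(-4\right)}{-3 - 14} = - \frac{20}{-17} = \left(-20\right) \left(- \frac{1}{17}\right) = \frac{20}{17} \approx 1.1765$)
$-421 + 4 K = -421 + 4 \cdot \frac{20}{17} = -421 + \frac{80}{17} = - \frac{7077}{17}$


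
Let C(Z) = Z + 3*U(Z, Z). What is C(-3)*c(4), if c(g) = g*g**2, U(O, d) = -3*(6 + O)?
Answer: -1920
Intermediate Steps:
U(O, d) = -18 - 3*O
C(Z) = -54 - 8*Z (C(Z) = Z + 3*(-18 - 3*Z) = Z + (-54 - 9*Z) = -54 - 8*Z)
c(g) = g**3
C(-3)*c(4) = (-54 - 8*(-3))*4**3 = (-54 + 24)*64 = -30*64 = -1920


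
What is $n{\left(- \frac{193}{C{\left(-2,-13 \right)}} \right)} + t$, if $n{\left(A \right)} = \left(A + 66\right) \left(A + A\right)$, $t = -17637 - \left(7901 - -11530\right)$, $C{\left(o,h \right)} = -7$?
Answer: $- \frac{1563502}{49} \approx -31908.0$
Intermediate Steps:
$t = -37068$ ($t = -17637 - \left(7901 + 11530\right) = -17637 - 19431 = -37068$)
$n{\left(A \right)} = 2 A \left(66 + A\right)$ ($n{\left(A \right)} = \left(66 + A\right) 2 A = 2 A \left(66 + A\right)$)
$n{\left(- \frac{193}{C{\left(-2,-13 \right)}} \right)} + t = 2 \left(- \frac{193}{-7}\right) \left(66 - \frac{193}{-7}\right) - 37068 = 2 \left(\left(-193\right) \left(- \frac{1}{7}\right)\right) \left(66 - - \frac{193}{7}\right) - 37068 = 2 \cdot \frac{193}{7} \left(66 + \frac{193}{7}\right) - 37068 = 2 \cdot \frac{193}{7} \cdot \frac{655}{7} - 37068 = \frac{252830}{49} - 37068 = - \frac{1563502}{49}$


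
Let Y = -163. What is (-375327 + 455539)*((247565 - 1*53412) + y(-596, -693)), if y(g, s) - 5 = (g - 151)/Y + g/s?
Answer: 159931850822572/10269 ≈ 1.5574e+10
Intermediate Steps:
y(g, s) = 966/163 - g/163 + g/s (y(g, s) = 5 + ((g - 151)/(-163) + g/s) = 5 + ((-151 + g)*(-1/163) + g/s) = 5 + ((151/163 - g/163) + g/s) = 5 + (151/163 - g/163 + g/s) = 966/163 - g/163 + g/s)
(-375327 + 455539)*((247565 - 1*53412) + y(-596, -693)) = (-375327 + 455539)*((247565 - 1*53412) + (-596 + (1/163)*(-693)*(966 - 1*(-596)))/(-693)) = 80212*((247565 - 53412) - (-596 + (1/163)*(-693)*(966 + 596))/693) = 80212*(194153 - (-596 + (1/163)*(-693)*1562)/693) = 80212*(194153 - (-596 - 1082466/163)/693) = 80212*(194153 - 1/693*(-1179614/163)) = 80212*(194153 + 1179614/112959) = 80212*(21932508341/112959) = 159931850822572/10269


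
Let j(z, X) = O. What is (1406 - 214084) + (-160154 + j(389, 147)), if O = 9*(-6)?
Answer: -372886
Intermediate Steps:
O = -54
j(z, X) = -54
(1406 - 214084) + (-160154 + j(389, 147)) = (1406 - 214084) + (-160154 - 54) = -212678 - 160208 = -372886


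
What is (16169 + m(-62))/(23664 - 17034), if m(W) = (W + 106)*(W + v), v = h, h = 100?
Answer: 5947/2210 ≈ 2.6909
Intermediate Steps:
v = 100
m(W) = (100 + W)*(106 + W) (m(W) = (W + 106)*(W + 100) = (106 + W)*(100 + W) = (100 + W)*(106 + W))
(16169 + m(-62))/(23664 - 17034) = (16169 + (10600 + (-62)**2 + 206*(-62)))/(23664 - 17034) = (16169 + (10600 + 3844 - 12772))/6630 = (16169 + 1672)*(1/6630) = 17841*(1/6630) = 5947/2210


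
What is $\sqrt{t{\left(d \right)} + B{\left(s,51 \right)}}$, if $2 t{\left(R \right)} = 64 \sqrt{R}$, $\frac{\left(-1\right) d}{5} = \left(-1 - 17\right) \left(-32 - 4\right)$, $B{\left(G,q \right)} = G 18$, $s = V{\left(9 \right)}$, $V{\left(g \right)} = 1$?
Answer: $3 \sqrt{2 + 64 i \sqrt{10}} \approx 30.328 + 30.03 i$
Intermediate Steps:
$s = 1$
$B{\left(G,q \right)} = 18 G$
$d = -3240$ ($d = - 5 \left(-1 - 17\right) \left(-32 - 4\right) = - 5 \left(\left(-18\right) \left(-36\right)\right) = \left(-5\right) 648 = -3240$)
$t{\left(R \right)} = 32 \sqrt{R}$ ($t{\left(R \right)} = \frac{64 \sqrt{R}}{2} = 32 \sqrt{R}$)
$\sqrt{t{\left(d \right)} + B{\left(s,51 \right)}} = \sqrt{32 \sqrt{-3240} + 18 \cdot 1} = \sqrt{32 \cdot 18 i \sqrt{10} + 18} = \sqrt{576 i \sqrt{10} + 18} = \sqrt{18 + 576 i \sqrt{10}}$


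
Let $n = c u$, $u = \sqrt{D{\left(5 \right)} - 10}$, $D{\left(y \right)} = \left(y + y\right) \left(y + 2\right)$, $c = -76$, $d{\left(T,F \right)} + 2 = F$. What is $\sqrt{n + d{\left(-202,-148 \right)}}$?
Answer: $\sqrt{-150 - 152 \sqrt{15}} \approx 27.179 i$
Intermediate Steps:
$d{\left(T,F \right)} = -2 + F$
$D{\left(y \right)} = 2 y \left(2 + y\right)$
$u = 2 \sqrt{15}$ ($u = \sqrt{2 \cdot 5 \left(2 + 5\right) - 10} = \sqrt{2 \cdot 5 \cdot 7 - 10} = \sqrt{70 - 10} = \sqrt{60} = 2 \sqrt{15} \approx 7.746$)
$n = - 152 \sqrt{15}$ ($n = - 76 \cdot 2 \sqrt{15} = - 152 \sqrt{15} \approx -588.69$)
$\sqrt{n + d{\left(-202,-148 \right)}} = \sqrt{- 152 \sqrt{15} - 150} = \sqrt{-150 - 152 \sqrt{15}}$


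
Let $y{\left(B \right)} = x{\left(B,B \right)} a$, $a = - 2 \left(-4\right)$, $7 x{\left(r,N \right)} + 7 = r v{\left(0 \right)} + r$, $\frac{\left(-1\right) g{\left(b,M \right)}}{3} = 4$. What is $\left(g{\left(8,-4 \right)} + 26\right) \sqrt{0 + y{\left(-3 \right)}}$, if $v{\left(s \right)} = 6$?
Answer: $56 i \sqrt{2} \approx 79.196 i$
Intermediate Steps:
$g{\left(b,M \right)} = -12$ ($g{\left(b,M \right)} = \left(-3\right) 4 = -12$)
$x{\left(r,N \right)} = -1 + r$ ($x{\left(r,N \right)} = -1 + \frac{r 6 + r}{7} = -1 + \frac{6 r + r}{7} = -1 + \frac{7 r}{7} = -1 + r$)
$a = 8$ ($a = \left(-1\right) \left(-8\right) = 8$)
$y{\left(B \right)} = -8 + 8 B$ ($y{\left(B \right)} = \left(-1 + B\right) 8 = -8 + 8 B$)
$\left(g{\left(8,-4 \right)} + 26\right) \sqrt{0 + y{\left(-3 \right)}} = \left(-12 + 26\right) \sqrt{0 + \left(-8 + 8 \left(-3\right)\right)} = 14 \sqrt{0 - 32} = 14 \sqrt{-32} = 14 \cdot 4 i \sqrt{2} = 56 i \sqrt{2}$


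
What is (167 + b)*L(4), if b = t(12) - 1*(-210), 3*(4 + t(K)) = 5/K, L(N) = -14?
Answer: -94031/18 ≈ -5223.9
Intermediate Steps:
t(K) = -4 + 5/(3*K) (t(K) = -4 + (5/K)/3 = -4 + 5/(3*K))
b = 7421/36 (b = (-4 + (5/3)/12) - 1*(-210) = (-4 + (5/3)*(1/12)) + 210 = (-4 + 5/36) + 210 = -139/36 + 210 = 7421/36 ≈ 206.14)
(167 + b)*L(4) = (167 + 7421/36)*(-14) = (13433/36)*(-14) = -94031/18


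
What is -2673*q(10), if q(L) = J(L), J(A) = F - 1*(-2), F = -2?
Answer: 0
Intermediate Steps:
J(A) = 0 (J(A) = -2 - 1*(-2) = -2 + 2 = 0)
q(L) = 0
-2673*q(10) = -2673*0 = 0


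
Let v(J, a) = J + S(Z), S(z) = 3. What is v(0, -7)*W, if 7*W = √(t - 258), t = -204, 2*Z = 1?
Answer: 3*I*√462/7 ≈ 9.2118*I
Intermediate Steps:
Z = ½ (Z = (½)*1 = ½ ≈ 0.50000)
W = I*√462/7 (W = √(-204 - 258)/7 = √(-462)/7 = (I*√462)/7 = I*√462/7 ≈ 3.0706*I)
v(J, a) = 3 + J (v(J, a) = J + 3 = 3 + J)
v(0, -7)*W = (3 + 0)*(I*√462/7) = 3*(I*√462/7) = 3*I*√462/7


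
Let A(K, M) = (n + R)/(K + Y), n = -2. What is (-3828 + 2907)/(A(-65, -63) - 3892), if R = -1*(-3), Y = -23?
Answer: 81048/342497 ≈ 0.23664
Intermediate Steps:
R = 3
A(K, M) = 1/(-23 + K) (A(K, M) = (-2 + 3)/(K - 23) = 1/(-23 + K))
(-3828 + 2907)/(A(-65, -63) - 3892) = (-3828 + 2907)/(1/(-23 - 65) - 3892) = -921/(1/(-88) - 3892) = -921/(-1/88 - 3892) = -921/(-342497/88) = -921*(-88/342497) = 81048/342497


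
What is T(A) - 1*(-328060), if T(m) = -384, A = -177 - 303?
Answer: 327676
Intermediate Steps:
A = -480
T(A) - 1*(-328060) = -384 - 1*(-328060) = -384 + 328060 = 327676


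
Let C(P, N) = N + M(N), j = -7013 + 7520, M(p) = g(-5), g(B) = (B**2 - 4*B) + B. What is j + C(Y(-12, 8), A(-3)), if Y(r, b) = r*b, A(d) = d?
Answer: 544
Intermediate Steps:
g(B) = B**2 - 3*B
Y(r, b) = b*r
M(p) = 40 (M(p) = -5*(-3 - 5) = -5*(-8) = 40)
j = 507
C(P, N) = 40 + N (C(P, N) = N + 40 = 40 + N)
j + C(Y(-12, 8), A(-3)) = 507 + (40 - 3) = 507 + 37 = 544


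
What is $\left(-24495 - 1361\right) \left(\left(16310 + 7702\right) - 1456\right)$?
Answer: $-583207936$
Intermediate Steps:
$\left(-24495 - 1361\right) \left(\left(16310 + 7702\right) - 1456\right) = - 25856 \left(24012 - 1456\right) = \left(-25856\right) 22556 = -583207936$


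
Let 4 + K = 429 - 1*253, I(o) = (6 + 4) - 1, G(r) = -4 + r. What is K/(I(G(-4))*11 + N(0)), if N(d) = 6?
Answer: 172/105 ≈ 1.6381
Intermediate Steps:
I(o) = 9 (I(o) = 10 - 1 = 9)
K = 172 (K = -4 + (429 - 1*253) = -4 + (429 - 253) = -4 + 176 = 172)
K/(I(G(-4))*11 + N(0)) = 172/(9*11 + 6) = 172/(99 + 6) = 172/105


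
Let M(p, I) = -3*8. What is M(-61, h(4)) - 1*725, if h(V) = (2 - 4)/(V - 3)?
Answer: -749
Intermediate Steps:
h(V) = -2/(-3 + V)
M(p, I) = -24
M(-61, h(4)) - 1*725 = -24 - 1*725 = -24 - 725 = -749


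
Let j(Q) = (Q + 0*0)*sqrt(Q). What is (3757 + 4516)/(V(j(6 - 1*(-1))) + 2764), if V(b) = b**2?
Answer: 8273/3107 ≈ 2.6627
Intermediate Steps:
j(Q) = Q**(3/2) (j(Q) = (Q + 0)*sqrt(Q) = Q*sqrt(Q) = Q**(3/2))
(3757 + 4516)/(V(j(6 - 1*(-1))) + 2764) = (3757 + 4516)/(((6 - 1*(-1))**(3/2))**2 + 2764) = 8273/(((6 + 1)**(3/2))**2 + 2764) = 8273/((7**(3/2))**2 + 2764) = 8273/((7*sqrt(7))**2 + 2764) = 8273/(343 + 2764) = 8273/3107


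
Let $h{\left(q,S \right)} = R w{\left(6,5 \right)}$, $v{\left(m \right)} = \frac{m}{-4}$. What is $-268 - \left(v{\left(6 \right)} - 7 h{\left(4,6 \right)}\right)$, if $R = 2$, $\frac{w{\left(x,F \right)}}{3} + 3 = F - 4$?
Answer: $- \frac{701}{2} \approx -350.5$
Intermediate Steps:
$w{\left(x,F \right)} = -21 + 3 F$ ($w{\left(x,F \right)} = -9 + 3 \left(F - 4\right) = -9 + 3 \left(-4 + F\right) = -9 + \left(-12 + 3 F\right) = -21 + 3 F$)
$v{\left(m \right)} = - \frac{m}{4}$ ($v{\left(m \right)} = m \left(- \frac{1}{4}\right) = - \frac{m}{4}$)
$h{\left(q,S \right)} = -12$ ($h{\left(q,S \right)} = 2 \left(-21 + 3 \cdot 5\right) = 2 \left(-21 + 15\right) = 2 \left(-6\right) = -12$)
$-268 - \left(v{\left(6 \right)} - 7 h{\left(4,6 \right)}\right) = -268 - \left(\left(- \frac{1}{4}\right) 6 - -84\right) = -268 - \left(- \frac{3}{2} + 84\right) = -268 - \frac{165}{2} = - \frac{701}{2}$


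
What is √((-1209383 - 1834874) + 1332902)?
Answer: I*√1711355 ≈ 1308.2*I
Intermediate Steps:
√((-1209383 - 1834874) + 1332902) = √(-3044257 + 1332902) = √(-1711355) = I*√1711355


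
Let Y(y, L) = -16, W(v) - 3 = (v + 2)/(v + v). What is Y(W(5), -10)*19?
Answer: -304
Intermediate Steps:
W(v) = 3 + (2 + v)/(2*v) (W(v) = 3 + (v + 2)/(v + v) = 3 + (2 + v)/((2*v)) = 3 + (2 + v)*(1/(2*v)) = 3 + (2 + v)/(2*v))
Y(W(5), -10)*19 = -16*19 = -304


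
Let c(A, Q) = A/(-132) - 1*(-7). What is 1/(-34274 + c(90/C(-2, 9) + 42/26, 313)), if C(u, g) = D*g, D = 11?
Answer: -18876/646824253 ≈ -2.9183e-5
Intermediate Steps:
C(u, g) = 11*g
c(A, Q) = 7 - A/132 (c(A, Q) = A*(-1/132) + 7 = -A/132 + 7 = 7 - A/132)
1/(-34274 + c(90/C(-2, 9) + 42/26, 313)) = 1/(-34274 + (7 - (90/((11*9)) + 42/26)/132)) = 1/(-34274 + (7 - (90/99 + 42*(1/26))/132)) = 1/(-34274 + (7 - (90*(1/99) + 21/13)/132)) = 1/(-34274 + (7 - (10/11 + 21/13)/132)) = 1/(-34274 + (7 - 1/132*361/143)) = 1/(-34274 + (7 - 361/18876)) = 1/(-34274 + 131771/18876) = 1/(-646824253/18876) = -18876/646824253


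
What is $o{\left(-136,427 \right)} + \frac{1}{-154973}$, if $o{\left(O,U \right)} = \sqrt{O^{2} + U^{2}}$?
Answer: $- \frac{1}{154973} + 5 \sqrt{8033} \approx 448.13$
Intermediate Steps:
$o{\left(-136,427 \right)} + \frac{1}{-154973} = \sqrt{\left(-136\right)^{2} + 427^{2}} + \frac{1}{-154973} = \sqrt{18496 + 182329} - \frac{1}{154973} = \sqrt{200825} - \frac{1}{154973} = 5 \sqrt{8033} - \frac{1}{154973} = - \frac{1}{154973} + 5 \sqrt{8033}$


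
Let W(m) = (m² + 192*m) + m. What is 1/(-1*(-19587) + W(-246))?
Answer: 1/32625 ≈ 3.0651e-5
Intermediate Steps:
W(m) = m² + 193*m
1/(-1*(-19587) + W(-246)) = 1/(-1*(-19587) - 246*(193 - 246)) = 1/(19587 - 246*(-53)) = 1/(19587 + 13038) = 1/32625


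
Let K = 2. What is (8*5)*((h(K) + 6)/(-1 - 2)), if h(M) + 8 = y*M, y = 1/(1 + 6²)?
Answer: 960/37 ≈ 25.946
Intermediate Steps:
y = 1/37 (y = 1/(1 + 36) = 1/37 ≈ 0.027027)
h(M) = -8 + M/37
(8*5)*((h(K) + 6)/(-1 - 2)) = (8*5)*(((-8 + (1/37)*2) + 6)/(-1 - 2)) = 40*(((-8 + 2/37) + 6)/(-3)) = 40*((-294/37 + 6)*(-⅓)) = 40*(-72/37*(-⅓)) = 40*(24/37) = 960/37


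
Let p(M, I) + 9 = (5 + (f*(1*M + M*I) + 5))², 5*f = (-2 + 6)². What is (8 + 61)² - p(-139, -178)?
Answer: -154997995954/25 ≈ -6.1999e+9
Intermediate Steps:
f = 16/5 (f = (-2 + 6)²/5 = (⅕)*4² = (⅕)*16 = 16/5 ≈ 3.2000)
p(M, I) = -9 + (10 + 16*M/5 + 16*I*M/5)² (p(M, I) = -9 + (5 + (16*(1*M + M*I)/5 + 5))² = -9 + (5 + (16*(M + I*M)/5 + 5))² = -9 + (5 + ((16*M/5 + 16*I*M/5) + 5))² = -9 + (5 + (5 + 16*M/5 + 16*I*M/5))² = -9 + (10 + 16*M/5 + 16*I*M/5)²)
(8 + 61)² - p(-139, -178) = (8 + 61)² - (-9 + 4*(25 + 8*(-139) + 8*(-178)*(-139))²/25) = 69² - (-9 + 4*(25 - 1112 + 197936)²/25) = 4761 - (-9 + (4/25)*196849²) = 4761 - (-9 + (4/25)*38749528801) = 4761 - (-9 + 154998115204/25) = 4761 - 1*154998114979/25 = 4761 - 154998114979/25 = -154997995954/25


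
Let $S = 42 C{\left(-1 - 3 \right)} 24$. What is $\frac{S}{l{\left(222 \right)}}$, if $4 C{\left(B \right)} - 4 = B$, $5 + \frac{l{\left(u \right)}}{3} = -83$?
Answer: $0$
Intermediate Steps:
$l{\left(u \right)} = -264$ ($l{\left(u \right)} = -15 + 3 \left(-83\right) = -15 - 249 = -264$)
$C{\left(B \right)} = 1 + \frac{B}{4}$
$S = 0$ ($S = 42 \left(1 + \frac{-1 - 3}{4}\right) 24 = 42 \left(1 + \frac{1}{4} \left(-4\right)\right) 24 = 42 \left(1 - 1\right) 24 = 42 \cdot 0 \cdot 24 = 0 \cdot 24 = 0$)
$\frac{S}{l{\left(222 \right)}} = \frac{0}{-264} = 0 \left(- \frac{1}{264}\right) = 0$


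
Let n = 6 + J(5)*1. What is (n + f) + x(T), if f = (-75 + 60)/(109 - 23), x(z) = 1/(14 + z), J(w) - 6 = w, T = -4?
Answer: 3639/215 ≈ 16.926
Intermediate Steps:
J(w) = 6 + w
n = 17 (n = 6 + (6 + 5)*1 = 6 + 11*1 = 6 + 11 = 17)
f = -15/86 ≈ -0.17442
(n + f) + x(T) = (17 - 15/86) + 1/(14 - 4) = 1447/86 + 1/10 = 3639/215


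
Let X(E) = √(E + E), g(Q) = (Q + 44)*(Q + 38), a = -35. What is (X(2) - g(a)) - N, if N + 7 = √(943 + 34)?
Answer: -18 - √977 ≈ -49.257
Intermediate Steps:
g(Q) = (38 + Q)*(44 + Q) (g(Q) = (44 + Q)*(38 + Q) = (38 + Q)*(44 + Q))
X(E) = √2*√E (X(E) = √(2*E) = √2*√E)
N = -7 + √977 (N = -7 + √(943 + 34) = -7 + √977 ≈ 24.257)
(X(2) - g(a)) - N = (√2*√2 - (1672 + (-35)² + 82*(-35))) - (-7 + √977) = (2 - (1672 + 1225 - 2870)) + (7 - √977) = (2 - 1*27) + (7 - √977) = (2 - 27) + (7 - √977) = -25 + (7 - √977) = -18 - √977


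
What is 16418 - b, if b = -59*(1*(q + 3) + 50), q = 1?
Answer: 19604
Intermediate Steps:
b = -3186 (b = -59*(1*(1 + 3) + 50) = -59*(1*4 + 50) = -59*(4 + 50) = -59*54 = -3186)
16418 - b = 16418 - 1*(-3186) = 16418 + 3186 = 19604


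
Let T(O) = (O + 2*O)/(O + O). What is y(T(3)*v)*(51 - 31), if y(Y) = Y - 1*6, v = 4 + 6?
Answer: 180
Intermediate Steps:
v = 10
T(O) = 3/2 (T(O) = (3*O)/((2*O)) = (3*O)*(1/(2*O)) = 3/2)
y(Y) = -6 + Y (y(Y) = Y - 6 = -6 + Y)
y(T(3)*v)*(51 - 31) = (-6 + (3/2)*10)*(51 - 31) = (-6 + 15)*20 = 9*20 = 180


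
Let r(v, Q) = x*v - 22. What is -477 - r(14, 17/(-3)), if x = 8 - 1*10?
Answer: -427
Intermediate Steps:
x = -2 (x = 8 - 10 = -2)
r(v, Q) = -22 - 2*v (r(v, Q) = -2*v - 22 = -22 - 2*v)
-477 - r(14, 17/(-3)) = -477 - (-22 - 2*14) = -477 - (-22 - 28) = -477 - 1*(-50) = -477 + 50 = -427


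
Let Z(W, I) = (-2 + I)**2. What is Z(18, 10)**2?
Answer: 4096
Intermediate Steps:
Z(18, 10)**2 = ((-2 + 10)**2)**2 = (8**2)**2 = 64**2 = 4096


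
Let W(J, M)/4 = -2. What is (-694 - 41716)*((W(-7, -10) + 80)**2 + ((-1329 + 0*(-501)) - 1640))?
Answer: -93938150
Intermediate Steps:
W(J, M) = -8 (W(J, M) = 4*(-2) = -8)
(-694 - 41716)*((W(-7, -10) + 80)**2 + ((-1329 + 0*(-501)) - 1640)) = (-694 - 41716)*((-8 + 80)**2 + ((-1329 + 0*(-501)) - 1640)) = -42410*(72**2 + ((-1329 + 0) - 1640)) = -42410*(5184 + (-1329 - 1640)) = -42410*(5184 - 2969) = -42410*2215 = -93938150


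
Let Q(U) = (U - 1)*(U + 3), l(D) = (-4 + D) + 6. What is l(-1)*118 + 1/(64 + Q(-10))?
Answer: 16639/141 ≈ 118.01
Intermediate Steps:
l(D) = 2 + D
Q(U) = (-1 + U)*(3 + U)
l(-1)*118 + 1/(64 + Q(-10)) = (2 - 1)*118 + 1/(64 + (-3 + (-10)**2 + 2*(-10))) = 1*118 + 1/(64 + (-3 + 100 - 20)) = 118 + 1/(64 + 77) = 118 + 1/141 = 16639/141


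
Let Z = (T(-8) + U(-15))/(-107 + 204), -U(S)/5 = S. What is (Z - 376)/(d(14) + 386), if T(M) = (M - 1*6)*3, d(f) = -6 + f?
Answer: -36439/38218 ≈ -0.95345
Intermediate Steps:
U(S) = -5*S
T(M) = -18 + 3*M (T(M) = (M - 6)*3 = (-6 + M)*3 = -18 + 3*M)
Z = 33/97 (Z = ((-18 + 3*(-8)) - 5*(-15))/(-107 + 204) = ((-18 - 24) + 75)/97 = (-42 + 75)*(1/97) = 33*(1/97) = 33/97 ≈ 0.34021)
(Z - 376)/(d(14) + 386) = (33/97 - 376)/((-6 + 14) + 386) = -36439/(97*(8 + 386)) = -36439/97/394 = -36439/97*1/394 = -36439/38218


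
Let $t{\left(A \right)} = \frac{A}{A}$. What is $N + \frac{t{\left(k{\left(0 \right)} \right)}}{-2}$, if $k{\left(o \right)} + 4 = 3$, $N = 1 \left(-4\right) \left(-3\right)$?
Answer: $\frac{23}{2} \approx 11.5$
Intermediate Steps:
$N = 12$ ($N = \left(-4\right) \left(-3\right) = 12$)
$k{\left(o \right)} = -1$ ($k{\left(o \right)} = -4 + 3 = -1$)
$t{\left(A \right)} = 1$
$N + \frac{t{\left(k{\left(0 \right)} \right)}}{-2} = 12 + \frac{1}{-2} \cdot 1 = 12 - \frac{1}{2} = \frac{23}{2}$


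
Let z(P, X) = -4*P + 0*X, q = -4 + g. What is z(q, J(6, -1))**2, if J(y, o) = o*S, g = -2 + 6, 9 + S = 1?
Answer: 0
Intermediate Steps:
S = -8 (S = -9 + 1 = -8)
g = 4
J(y, o) = -8*o (J(y, o) = o*(-8) = -8*o)
q = 0 (q = -4 + 4 = 0)
z(P, X) = -4*P (z(P, X) = -4*P + 0 = -4*P)
z(q, J(6, -1))**2 = (-4*0)**2 = 0**2 = 0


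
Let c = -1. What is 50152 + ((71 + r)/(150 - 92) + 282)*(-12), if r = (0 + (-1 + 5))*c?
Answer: 1355870/29 ≈ 46754.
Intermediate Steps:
r = -4 (r = (0 + (-1 + 5))*(-1) = (0 + 4)*(-1) = 4*(-1) = -4)
50152 + ((71 + r)/(150 - 92) + 282)*(-12) = 50152 + ((71 - 4)/(150 - 92) + 282)*(-12) = 50152 + (67/58 + 282)*(-12) = 50152 + (16423/58)*(-12) = 50152 - 98538/29 = 1355870/29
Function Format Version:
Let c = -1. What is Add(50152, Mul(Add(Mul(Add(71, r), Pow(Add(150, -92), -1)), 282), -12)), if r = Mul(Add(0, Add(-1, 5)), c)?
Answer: Rational(1355870, 29) ≈ 46754.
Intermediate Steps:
r = -4 (r = Mul(Add(0, Add(-1, 5)), -1) = Mul(Add(0, 4), -1) = Mul(4, -1) = -4)
Add(50152, Mul(Add(Mul(Add(71, r), Pow(Add(150, -92), -1)), 282), -12)) = Add(50152, Mul(Add(Mul(Add(71, -4), Pow(Add(150, -92), -1)), 282), -12)) = Add(50152, Mul(Add(Mul(67, Pow(58, -1)), 282), -12)) = Add(50152, Mul(Add(Mul(67, Rational(1, 58)), 282), -12)) = Add(50152, Mul(Add(Rational(67, 58), 282), -12)) = Add(50152, Mul(Rational(16423, 58), -12)) = Add(50152, Rational(-98538, 29)) = Rational(1355870, 29)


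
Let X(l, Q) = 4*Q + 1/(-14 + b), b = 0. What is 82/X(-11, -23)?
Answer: -1148/1289 ≈ -0.89061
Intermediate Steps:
X(l, Q) = -1/14 + 4*Q (X(l, Q) = 4*Q + 1/(-14 + 0) = 4*Q + 1/(-14) = 4*Q - 1/14 = -1/14 + 4*Q)
82/X(-11, -23) = 82/(-1/14 + 4*(-23)) = 82/(-1/14 - 92) = 82/(-1289/14) = 82*(-14/1289) = -1148/1289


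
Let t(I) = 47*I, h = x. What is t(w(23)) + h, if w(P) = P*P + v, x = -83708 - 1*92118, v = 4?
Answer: -150775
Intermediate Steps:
x = -175826 (x = -83708 - 92118 = -175826)
h = -175826
w(P) = 4 + P² (w(P) = P*P + 4 = P² + 4 = 4 + P²)
t(w(23)) + h = 47*(4 + 23²) - 175826 = 47*(4 + 529) - 175826 = 47*533 - 175826 = 25051 - 175826 = -150775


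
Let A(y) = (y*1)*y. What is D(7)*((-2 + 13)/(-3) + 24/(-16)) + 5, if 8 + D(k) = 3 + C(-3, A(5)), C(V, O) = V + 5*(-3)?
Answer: 743/6 ≈ 123.83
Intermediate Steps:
A(y) = y² (A(y) = y*y = y²)
C(V, O) = -15 + V (C(V, O) = V - 15 = -15 + V)
D(k) = -23 (D(k) = -8 + (3 + (-15 - 3)) = -8 + (3 - 18) = -8 - 15 = -23)
D(7)*((-2 + 13)/(-3) + 24/(-16)) + 5 = -23*((-2 + 13)/(-3) + 24/(-16)) + 5 = -23*(11*(-⅓) + 24*(-1/16)) + 5 = -23*(-11/3 - 3/2) + 5 = -23*(-31/6) + 5 = 713/6 + 5 = 743/6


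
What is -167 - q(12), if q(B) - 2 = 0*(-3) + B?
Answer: -181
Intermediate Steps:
q(B) = 2 + B (q(B) = 2 + (0*(-3) + B) = 2 + (0 + B) = 2 + B)
-167 - q(12) = -167 - (2 + 12) = -167 - 1*14 = -167 - 14 = -181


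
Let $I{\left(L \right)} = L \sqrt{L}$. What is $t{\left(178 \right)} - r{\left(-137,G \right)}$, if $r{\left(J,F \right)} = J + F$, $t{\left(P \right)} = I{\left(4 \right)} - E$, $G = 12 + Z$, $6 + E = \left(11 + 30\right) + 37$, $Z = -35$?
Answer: $96$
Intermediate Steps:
$E = 72$ ($E = -6 + \left(\left(11 + 30\right) + 37\right) = -6 + \left(41 + 37\right) = -6 + 78 = 72$)
$I{\left(L \right)} = L^{\frac{3}{2}}$
$G = -23$ ($G = 12 - 35 = -23$)
$t{\left(P \right)} = -64$ ($t{\left(P \right)} = 4^{\frac{3}{2}} - 72 = 8 - 72 = -64$)
$r{\left(J,F \right)} = F + J$
$t{\left(178 \right)} - r{\left(-137,G \right)} = -64 - \left(-23 - 137\right) = -64 - -160 = -64 + 160 = 96$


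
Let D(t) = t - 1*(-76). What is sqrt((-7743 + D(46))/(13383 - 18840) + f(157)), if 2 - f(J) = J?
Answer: I*sqrt(4574133798)/5457 ≈ 12.394*I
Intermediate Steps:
D(t) = 76 + t (D(t) = t + 76 = 76 + t)
f(J) = 2 - J
sqrt((-7743 + D(46))/(13383 - 18840) + f(157)) = sqrt((-7743 + (76 + 46))/(13383 - 18840) + (2 - 1*157)) = sqrt((-7743 + 122)/(-5457) + (2 - 157)) = sqrt(-7621*(-1/5457) - 155) = sqrt(7621/5457 - 155) = sqrt(-838214/5457) = I*sqrt(4574133798)/5457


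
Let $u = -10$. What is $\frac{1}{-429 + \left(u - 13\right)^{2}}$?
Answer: $\frac{1}{100} \approx 0.01$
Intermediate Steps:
$\frac{1}{-429 + \left(u - 13\right)^{2}} = \frac{1}{-429 + \left(-10 - 13\right)^{2}} = \frac{1}{-429 + \left(-23\right)^{2}} = \frac{1}{-429 + 529} = \frac{1}{100}$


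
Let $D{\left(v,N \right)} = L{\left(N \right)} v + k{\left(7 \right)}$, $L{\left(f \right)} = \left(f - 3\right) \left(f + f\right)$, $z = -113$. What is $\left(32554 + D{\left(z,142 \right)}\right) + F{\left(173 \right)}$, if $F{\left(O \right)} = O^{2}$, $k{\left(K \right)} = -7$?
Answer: $-4398312$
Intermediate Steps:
$L{\left(f \right)} = 2 f \left(-3 + f\right)$ ($L{\left(f \right)} = \left(-3 + f\right) 2 f = 2 f \left(-3 + f\right)$)
$D{\left(v,N \right)} = -7 + 2 N v \left(-3 + N\right)$ ($D{\left(v,N \right)} = 2 N \left(-3 + N\right) v - 7 = 2 N v \left(-3 + N\right) - 7 = -7 + 2 N v \left(-3 + N\right)$)
$\left(32554 + D{\left(z,142 \right)}\right) + F{\left(173 \right)} = \left(32554 + \left(-7 + 2 \cdot 142 \left(-113\right) \left(-3 + 142\right)\right)\right) + 173^{2} = \left(32554 + \left(-7 + 2 \cdot 142 \left(-113\right) 139\right)\right) + 29929 = \left(32554 - 4460795\right) + 29929 = -4428241 + 29929 = -4398312$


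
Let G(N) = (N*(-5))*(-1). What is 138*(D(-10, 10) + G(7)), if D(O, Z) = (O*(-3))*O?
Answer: -36570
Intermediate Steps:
D(O, Z) = -3*O**2 (D(O, Z) = (-3*O)*O = -3*O**2)
G(N) = 5*N (G(N) = -5*N*(-1) = 5*N)
138*(D(-10, 10) + G(7)) = 138*(-3*(-10)**2 + 5*7) = 138*(-3*100 + 35) = 138*(-300 + 35) = 138*(-265) = -36570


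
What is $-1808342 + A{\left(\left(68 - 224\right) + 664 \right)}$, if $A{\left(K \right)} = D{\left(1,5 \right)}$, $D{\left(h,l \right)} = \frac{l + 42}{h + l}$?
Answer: $- \frac{10850005}{6} \approx -1.8083 \cdot 10^{6}$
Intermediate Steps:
$D{\left(h,l \right)} = \frac{42 + l}{h + l}$
$A{\left(K \right)} = \frac{47}{6}$ ($A{\left(K \right)} = \frac{42 + 5}{1 + 5} = \frac{1}{6} \cdot 47 = \frac{47}{6}$)
$-1808342 + A{\left(\left(68 - 224\right) + 664 \right)} = -1808342 + \frac{47}{6} = - \frac{10850005}{6}$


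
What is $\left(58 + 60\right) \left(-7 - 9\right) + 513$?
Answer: $-1375$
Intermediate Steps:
$\left(58 + 60\right) \left(-7 - 9\right) + 513 = 118 \left(-7 - 9\right) + 513 = 118 \left(-16\right) + 513 = -1888 + 513 = -1375$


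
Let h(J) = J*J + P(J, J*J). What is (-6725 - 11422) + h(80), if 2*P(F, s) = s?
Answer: -8547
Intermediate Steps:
P(F, s) = s/2
h(J) = 3*J**2/2 (h(J) = J*J + (J*J)/2 = J**2 + J**2/2 = 3*J**2/2)
(-6725 - 11422) + h(80) = (-6725 - 11422) + (3/2)*80**2 = -18147 + (3/2)*6400 = -18147 + 9600 = -8547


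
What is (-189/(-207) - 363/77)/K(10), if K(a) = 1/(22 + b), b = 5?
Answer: -16524/161 ≈ -102.63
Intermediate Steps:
K(a) = 1/27 (K(a) = 1/(22 + 5) = 1/27)
(-189/(-207) - 363/77)/K(10) = (-189/(-207) - 363/77)/(1/27) = (-189*(-1/207) - 363*1/77)*27 = (21/23 - 33/7)*27 = -612/161*27 = -16524/161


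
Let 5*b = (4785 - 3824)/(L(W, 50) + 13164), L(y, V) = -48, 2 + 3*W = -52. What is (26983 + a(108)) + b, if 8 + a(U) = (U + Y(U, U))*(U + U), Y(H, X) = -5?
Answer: 3228045301/65580 ≈ 49223.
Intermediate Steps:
W = -18 (W = -⅔ + (⅓)*(-52) = -⅔ - 52/3 = -18)
a(U) = -8 + 2*U*(-5 + U) (a(U) = -8 + (U - 5)*(U + U) = -8 + (-5 + U)*(2*U) = -8 + 2*U*(-5 + U))
b = 961/65580 (b = ((4785 - 3824)/(-48 + 13164))/5 = (961/13116)/5 = (961*(1/13116))/5 = (⅕)*(961/13116) = 961/65580 ≈ 0.014654)
(26983 + a(108)) + b = (26983 + (-8 - 10*108 + 2*108²)) + 961/65580 = (26983 + (-8 - 1080 + 2*11664)) + 961/65580 = (26983 + (-8 - 1080 + 23328)) + 961/65580 = (26983 + 22240) + 961/65580 = 49223 + 961/65580 = 3228045301/65580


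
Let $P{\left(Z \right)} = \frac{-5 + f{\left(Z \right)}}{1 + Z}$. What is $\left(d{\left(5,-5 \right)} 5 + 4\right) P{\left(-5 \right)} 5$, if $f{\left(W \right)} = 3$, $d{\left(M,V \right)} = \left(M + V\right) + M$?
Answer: $\frac{145}{2} \approx 72.5$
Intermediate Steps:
$d{\left(M,V \right)} = V + 2 M$
$P{\left(Z \right)} = - \frac{2}{1 + Z}$ ($P{\left(Z \right)} = \frac{-5 + 3}{1 + Z} = - \frac{2}{1 + Z}$)
$\left(d{\left(5,-5 \right)} 5 + 4\right) P{\left(-5 \right)} 5 = \left(\left(-5 + 2 \cdot 5\right) 5 + 4\right) \left(- \frac{2}{1 - 5}\right) 5 = \left(\left(-5 + 10\right) 5 + 4\right) \left(- \frac{2}{-4}\right) 5 = \left(5 \cdot 5 + 4\right) \left(\left(-2\right) \left(- \frac{1}{4}\right)\right) 5 = \left(25 + 4\right) \frac{1}{2} \cdot 5 = 29 \cdot \frac{1}{2} \cdot 5 = \frac{29}{2} \cdot 5 = \frac{145}{2}$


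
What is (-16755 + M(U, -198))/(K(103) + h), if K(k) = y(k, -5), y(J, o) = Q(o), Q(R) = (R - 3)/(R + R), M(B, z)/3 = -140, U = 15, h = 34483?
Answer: -28625/57473 ≈ -0.49806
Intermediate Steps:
M(B, z) = -420 (M(B, z) = 3*(-140) = -420)
Q(R) = (-3 + R)/(2*R) (Q(R) = (-3 + R)/((2*R)) = (-3 + R)*(1/(2*R)) = (-3 + R)/(2*R))
y(J, o) = (-3 + o)/(2*o)
K(k) = ⅘ (K(k) = (½)*(-3 - 5)/(-5) = (½)*(-⅕)*(-8) = ⅘)
(-16755 + M(U, -198))/(K(103) + h) = (-16755 - 420)/(⅘ + 34483) = -17175/172419/5 = -17175*5/172419 = -28625/57473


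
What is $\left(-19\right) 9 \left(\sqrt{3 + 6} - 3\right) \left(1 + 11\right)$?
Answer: $0$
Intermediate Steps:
$\left(-19\right) 9 \left(\sqrt{3 + 6} - 3\right) \left(1 + 11\right) = - 171 \left(\sqrt{9} - 3\right) 12 = - 171 \left(3 - 3\right) 12 = - 171 \cdot 0 \cdot 12 = \left(-171\right) 0 = 0$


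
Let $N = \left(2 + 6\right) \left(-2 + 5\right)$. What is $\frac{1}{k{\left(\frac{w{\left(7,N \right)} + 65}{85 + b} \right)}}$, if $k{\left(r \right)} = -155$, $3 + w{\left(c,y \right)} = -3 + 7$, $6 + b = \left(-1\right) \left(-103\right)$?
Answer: $- \frac{1}{155} \approx -0.0064516$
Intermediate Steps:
$b = 97$ ($b = -6 - -103 = -6 + 103 = 97$)
$N = 24$ ($N = 8 \cdot 3 = 24$)
$w{\left(c,y \right)} = 1$ ($w{\left(c,y \right)} = -3 + \left(-3 + 7\right) = -3 + 4 = 1$)
$\frac{1}{k{\left(\frac{w{\left(7,N \right)} + 65}{85 + b} \right)}} = \frac{1}{-155} = - \frac{1}{155}$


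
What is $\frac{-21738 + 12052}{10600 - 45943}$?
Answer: $\frac{9686}{35343} \approx 0.27406$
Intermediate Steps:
$\frac{-21738 + 12052}{10600 - 45943} = - \frac{9686}{-35343} = \left(-9686\right) \left(- \frac{1}{35343}\right) = \frac{9686}{35343}$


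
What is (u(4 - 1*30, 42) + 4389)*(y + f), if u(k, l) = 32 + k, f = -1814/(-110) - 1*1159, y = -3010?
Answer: -200753052/11 ≈ -1.8250e+7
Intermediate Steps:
f = -62838/55 (f = -1814*(-1/110) - 1159 = 907/55 - 1159 = -62838/55 ≈ -1142.5)
(u(4 - 1*30, 42) + 4389)*(y + f) = ((32 + (4 - 1*30)) + 4389)*(-3010 - 62838/55) = ((32 + (4 - 30)) + 4389)*(-228388/55) = ((32 - 26) + 4389)*(-228388/55) = (6 + 4389)*(-228388/55) = 4395*(-228388/55) = -200753052/11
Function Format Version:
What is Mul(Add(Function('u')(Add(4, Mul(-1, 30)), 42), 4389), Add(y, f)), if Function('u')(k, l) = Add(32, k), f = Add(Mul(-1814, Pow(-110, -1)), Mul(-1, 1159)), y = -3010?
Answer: Rational(-200753052, 11) ≈ -1.8250e+7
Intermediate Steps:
f = Rational(-62838, 55) (f = Add(Mul(-1814, Rational(-1, 110)), -1159) = Add(Rational(907, 55), -1159) = Rational(-62838, 55) ≈ -1142.5)
Mul(Add(Function('u')(Add(4, Mul(-1, 30)), 42), 4389), Add(y, f)) = Mul(Add(Add(32, Add(4, Mul(-1, 30))), 4389), Add(-3010, Rational(-62838, 55))) = Mul(Add(Add(32, Add(4, -30)), 4389), Rational(-228388, 55)) = Mul(Add(Add(32, -26), 4389), Rational(-228388, 55)) = Mul(Add(6, 4389), Rational(-228388, 55)) = Mul(4395, Rational(-228388, 55)) = Rational(-200753052, 11)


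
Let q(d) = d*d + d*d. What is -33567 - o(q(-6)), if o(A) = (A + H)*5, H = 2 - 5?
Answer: -33912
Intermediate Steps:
H = -3
q(d) = 2*d² (q(d) = d² + d² = 2*d²)
o(A) = -15 + 5*A (o(A) = (A - 3)*5 = (-3 + A)*5 = -15 + 5*A)
-33567 - o(q(-6)) = -33567 - (-15 + 5*(2*(-6)²)) = -33567 - (-15 + 5*(2*36)) = -33567 - (-15 + 5*72) = -33567 - (-15 + 360) = -33567 - 1*345 = -33567 - 345 = -33912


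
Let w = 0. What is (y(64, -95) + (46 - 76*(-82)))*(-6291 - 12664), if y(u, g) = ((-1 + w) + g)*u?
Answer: -2539970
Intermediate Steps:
y(u, g) = u*(-1 + g) (y(u, g) = ((-1 + 0) + g)*u = (-1 + g)*u = u*(-1 + g))
(y(64, -95) + (46 - 76*(-82)))*(-6291 - 12664) = (64*(-1 - 95) + (46 - 76*(-82)))*(-6291 - 12664) = (64*(-96) + (46 + 6232))*(-18955) = (-6144 + 6278)*(-18955) = 134*(-18955) = -2539970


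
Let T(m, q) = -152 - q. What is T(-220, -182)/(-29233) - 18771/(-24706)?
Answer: 547991463/722230498 ≈ 0.75875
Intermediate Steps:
T(-220, -182)/(-29233) - 18771/(-24706) = (-152 - 1*(-182))/(-29233) - 18771/(-24706) = (-152 + 182)*(-1/29233) - 18771*(-1/24706) = 30*(-1/29233) + 18771/24706 = -30/29233 + 18771/24706 = 547991463/722230498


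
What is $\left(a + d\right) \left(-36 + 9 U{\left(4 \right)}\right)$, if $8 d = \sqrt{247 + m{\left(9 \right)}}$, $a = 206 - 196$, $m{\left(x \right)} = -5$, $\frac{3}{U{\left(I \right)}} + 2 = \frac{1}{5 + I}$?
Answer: $- \frac{8550}{17} - \frac{9405 \sqrt{2}}{136} \approx -600.74$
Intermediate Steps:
$U{\left(I \right)} = \frac{3}{-2 + \frac{1}{5 + I}}$
$a = 10$ ($a = 206 - 196 = 10$)
$d = \frac{11 \sqrt{2}}{8}$ ($d = \frac{\sqrt{247 - 5}}{8} = \frac{\sqrt{242}}{8} = \frac{11 \sqrt{2}}{8} \approx 1.9445$)
$\left(a + d\right) \left(-36 + 9 U{\left(4 \right)}\right) = \left(10 + \frac{11 \sqrt{2}}{8}\right) \left(-36 + 9 \frac{3 \left(-5 - 4\right)}{9 + 2 \cdot 4}\right) = \left(10 + \frac{11 \sqrt{2}}{8}\right) \left(-36 + 9 \frac{3 \left(-5 - 4\right)}{9 + 8}\right) = \left(10 + \frac{11 \sqrt{2}}{8}\right) \left(-36 + 9 \cdot 3 \cdot \frac{1}{17} \left(-9\right)\right) = \left(10 + \frac{11 \sqrt{2}}{8}\right) \left(-36 + 9 \left(- \frac{27}{17}\right)\right) = \left(10 + \frac{11 \sqrt{2}}{8}\right) \left(-36 - \frac{243}{17}\right) = \left(10 + \frac{11 \sqrt{2}}{8}\right) \left(- \frac{855}{17}\right) = - \frac{8550}{17} - \frac{9405 \sqrt{2}}{136}$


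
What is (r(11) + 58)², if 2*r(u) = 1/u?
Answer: 1630729/484 ≈ 3369.3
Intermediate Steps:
r(u) = 1/(2*u) (r(u) = (1/u)/2 = 1/(2*u))
(r(11) + 58)² = ((½)/11 + 58)² = ((½)*(1/11) + 58)² = (1/22 + 58)² = (1277/22)² = 1630729/484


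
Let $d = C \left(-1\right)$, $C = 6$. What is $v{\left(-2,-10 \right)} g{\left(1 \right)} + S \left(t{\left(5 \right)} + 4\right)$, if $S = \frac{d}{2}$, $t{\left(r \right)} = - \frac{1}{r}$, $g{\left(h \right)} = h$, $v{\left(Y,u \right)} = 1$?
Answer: $- \frac{52}{5} \approx -10.4$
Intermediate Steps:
$d = -6$ ($d = 6 \left(-1\right) = -6$)
$S = -3$ ($S = - \frac{6}{2} = \left(-6\right) \frac{1}{2} = -3$)
$v{\left(-2,-10 \right)} g{\left(1 \right)} + S \left(t{\left(5 \right)} + 4\right) = 1 \cdot 1 - 3 \left(- \frac{1}{5} + 4\right) = 1 - 3 \left(\left(-1\right) \frac{1}{5} + 4\right) = 1 - 3 \left(- \frac{1}{5} + 4\right) = 1 - \frac{57}{5} = - \frac{52}{5}$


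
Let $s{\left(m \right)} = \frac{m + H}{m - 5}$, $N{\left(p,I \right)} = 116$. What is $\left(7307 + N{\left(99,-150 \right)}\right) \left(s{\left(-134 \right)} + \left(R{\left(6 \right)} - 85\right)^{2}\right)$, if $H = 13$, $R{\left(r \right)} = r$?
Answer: $\frac{6440343260}{139} \approx 4.6333 \cdot 10^{7}$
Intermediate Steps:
$s{\left(m \right)} = \frac{13 + m}{-5 + m}$ ($s{\left(m \right)} = \frac{m + 13}{m - 5} = \frac{13 + m}{-5 + m}$)
$\left(7307 + N{\left(99,-150 \right)}\right) \left(s{\left(-134 \right)} + \left(R{\left(6 \right)} - 85\right)^{2}\right) = \left(7307 + 116\right) \left(\frac{13 - 134}{-5 - 134} + \left(6 - 85\right)^{2}\right) = 7423 \left(\frac{1}{-139} \left(-121\right) + \left(-79\right)^{2}\right) = 7423 \left(\left(- \frac{1}{139}\right) \left(-121\right) + 6241\right) = 7423 \left(\frac{121}{139} + 6241\right) = 7423 \cdot \frac{867620}{139} = \frac{6440343260}{139}$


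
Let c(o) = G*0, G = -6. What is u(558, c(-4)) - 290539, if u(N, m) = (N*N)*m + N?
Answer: -289981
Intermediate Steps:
c(o) = 0 (c(o) = -6*0 = 0)
u(N, m) = N + m*N² (u(N, m) = N²*m + N = m*N² + N = N + m*N²)
u(558, c(-4)) - 290539 = 558*(1 + 558*0) - 290539 = 558*(1 + 0) - 290539 = 558*1 - 290539 = 558 - 290539 = -289981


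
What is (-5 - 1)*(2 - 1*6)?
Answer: 24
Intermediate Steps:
(-5 - 1)*(2 - 1*6) = -6*(2 - 6) = -6*(-4) = 24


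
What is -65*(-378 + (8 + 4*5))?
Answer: 22750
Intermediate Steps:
-65*(-378 + (8 + 4*5)) = -65*(-378 + (8 + 20)) = -65*(-378 + 28) = -65*(-350) = 22750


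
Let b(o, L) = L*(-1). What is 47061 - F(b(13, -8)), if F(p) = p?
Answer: 47053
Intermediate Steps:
b(o, L) = -L
47061 - F(b(13, -8)) = 47061 - (-1)*(-8) = 47061 - 1*8 = 47061 - 8 = 47053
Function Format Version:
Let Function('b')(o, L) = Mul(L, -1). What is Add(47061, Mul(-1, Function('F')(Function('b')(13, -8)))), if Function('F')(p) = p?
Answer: 47053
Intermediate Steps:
Function('b')(o, L) = Mul(-1, L)
Add(47061, Mul(-1, Function('F')(Function('b')(13, -8)))) = Add(47061, Mul(-1, Mul(-1, -8))) = Add(47061, Mul(-1, 8)) = Add(47061, -8) = 47053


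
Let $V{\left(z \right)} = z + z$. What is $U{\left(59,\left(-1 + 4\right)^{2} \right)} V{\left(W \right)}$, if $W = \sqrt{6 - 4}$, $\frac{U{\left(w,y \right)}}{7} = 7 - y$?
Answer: $- 28 \sqrt{2} \approx -39.598$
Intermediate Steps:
$U{\left(w,y \right)} = 49 - 7 y$ ($U{\left(w,y \right)} = 7 \left(7 - y\right) = 49 - 7 y$)
$W = \sqrt{2} \approx 1.4142$
$V{\left(z \right)} = 2 z$
$U{\left(59,\left(-1 + 4\right)^{2} \right)} V{\left(W \right)} = \left(49 - 7 \left(-1 + 4\right)^{2}\right) 2 \sqrt{2} = \left(49 - 7 \cdot 3^{2}\right) 2 \sqrt{2} = \left(49 - 63\right) 2 \sqrt{2} = - 14 \cdot 2 \sqrt{2} = - 28 \sqrt{2}$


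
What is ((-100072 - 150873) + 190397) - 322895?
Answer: -383443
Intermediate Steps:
((-100072 - 150873) + 190397) - 322895 = (-250945 + 190397) - 322895 = -60548 - 322895 = -383443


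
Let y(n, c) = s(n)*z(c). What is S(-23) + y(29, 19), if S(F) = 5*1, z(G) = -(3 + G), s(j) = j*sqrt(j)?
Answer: 5 - 638*sqrt(29) ≈ -3430.7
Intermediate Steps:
s(j) = j**(3/2)
z(G) = -3 - G
y(n, c) = n**(3/2)*(-3 - c)
S(F) = 5
S(-23) + y(29, 19) = 5 + 29**(3/2)*(-3 - 1*19) = 5 + (29*sqrt(29))*(-3 - 19) = 5 + (29*sqrt(29))*(-22) = 5 - 638*sqrt(29)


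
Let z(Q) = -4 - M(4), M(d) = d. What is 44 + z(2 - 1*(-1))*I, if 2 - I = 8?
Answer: 92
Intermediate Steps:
I = -6 (I = 2 - 1*8 = 2 - 8 = -6)
z(Q) = -8 (z(Q) = -4 - 1*4 = -4 - 4 = -8)
44 + z(2 - 1*(-1))*I = 44 - 8*(-6) = 44 + 48 = 92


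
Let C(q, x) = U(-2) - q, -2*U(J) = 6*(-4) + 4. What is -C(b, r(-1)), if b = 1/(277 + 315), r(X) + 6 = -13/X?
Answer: -5919/592 ≈ -9.9983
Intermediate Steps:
r(X) = -6 - 13/X
U(J) = 10 (U(J) = -(6*(-4) + 4)/2 = -(-24 + 4)/2 = -1/2*(-20) = 10)
b = 1/592 ≈ 0.0016892
C(q, x) = 10 - q
-C(b, r(-1)) = -(10 - 1*1/592) = -(10 - 1/592) = -1*5919/592 = -5919/592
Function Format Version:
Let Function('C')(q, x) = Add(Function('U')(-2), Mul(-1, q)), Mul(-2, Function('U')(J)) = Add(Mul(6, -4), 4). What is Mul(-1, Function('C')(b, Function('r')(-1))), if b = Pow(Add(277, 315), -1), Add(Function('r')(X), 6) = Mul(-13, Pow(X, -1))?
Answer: Rational(-5919, 592) ≈ -9.9983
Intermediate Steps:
Function('r')(X) = Add(-6, Mul(-13, Pow(X, -1)))
Function('U')(J) = 10 (Function('U')(J) = Mul(Rational(-1, 2), Add(Mul(6, -4), 4)) = Mul(Rational(-1, 2), Add(-24, 4)) = Mul(Rational(-1, 2), -20) = 10)
b = Rational(1, 592) (b = Pow(592, -1) = Rational(1, 592) ≈ 0.0016892)
Function('C')(q, x) = Add(10, Mul(-1, q))
Mul(-1, Function('C')(b, Function('r')(-1))) = Mul(-1, Add(10, Mul(-1, Rational(1, 592)))) = Mul(-1, Add(10, Rational(-1, 592))) = Mul(-1, Rational(5919, 592)) = Rational(-5919, 592)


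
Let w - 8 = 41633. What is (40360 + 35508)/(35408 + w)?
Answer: 75868/77049 ≈ 0.98467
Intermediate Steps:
w = 41641 (w = 8 + 41633 = 41641)
(40360 + 35508)/(35408 + w) = (40360 + 35508)/(35408 + 41641) = 75868/77049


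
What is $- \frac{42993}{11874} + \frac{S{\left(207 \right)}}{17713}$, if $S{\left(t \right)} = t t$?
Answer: $- \frac{84248661}{70108054} \approx -1.2017$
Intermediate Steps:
$S{\left(t \right)} = t^{2}$
$- \frac{42993}{11874} + \frac{S{\left(207 \right)}}{17713} = - \frac{42993}{11874} + \frac{207^{2}}{17713} = \left(-42993\right) \frac{1}{11874} + 42849 \cdot \frac{1}{17713} = - \frac{14331}{3958} + \frac{42849}{17713} = - \frac{84248661}{70108054}$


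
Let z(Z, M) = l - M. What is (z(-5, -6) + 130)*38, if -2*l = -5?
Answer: 5263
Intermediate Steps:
l = 5/2 (l = -½*(-5) = 5/2 ≈ 2.5000)
z(Z, M) = 5/2 - M
(z(-5, -6) + 130)*38 = ((5/2 - 1*(-6)) + 130)*38 = ((5/2 + 6) + 130)*38 = (17/2 + 130)*38 = (277/2)*38 = 5263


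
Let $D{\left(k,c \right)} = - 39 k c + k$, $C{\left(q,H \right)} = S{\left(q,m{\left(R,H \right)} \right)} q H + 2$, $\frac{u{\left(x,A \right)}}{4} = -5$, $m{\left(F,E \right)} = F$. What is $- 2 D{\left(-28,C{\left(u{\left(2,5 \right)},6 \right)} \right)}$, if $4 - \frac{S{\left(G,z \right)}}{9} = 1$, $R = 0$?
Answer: $7071848$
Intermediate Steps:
$S{\left(G,z \right)} = 27$ ($S{\left(G,z \right)} = 36 - 9 = 27$)
$u{\left(x,A \right)} = -20$ ($u{\left(x,A \right)} = 4 \left(-5\right) = -20$)
$C{\left(q,H \right)} = 2 + 27 H q$ ($C{\left(q,H \right)} = 27 q H + 2 = 27 H q + 2 = 2 + 27 H q$)
$D{\left(k,c \right)} = k - 39 c k$ ($D{\left(k,c \right)} = - 39 c k + k = k - 39 c k$)
$- 2 D{\left(-28,C{\left(u{\left(2,5 \right)},6 \right)} \right)} = - 2 \left(- 28 \left(1 - 39 \left(2 + 27 \cdot 6 \left(-20\right)\right)\right)\right) = - 2 \left(- 28 \left(1 - 39 \left(2 - 3240\right)\right)\right) = - 2 \left(- 28 \left(1 - -126282\right)\right) = - 2 \left(- 28 \left(1 + 126282\right)\right) = - 2 \left(\left(-28\right) 126283\right) = \left(-2\right) \left(-3535924\right) = 7071848$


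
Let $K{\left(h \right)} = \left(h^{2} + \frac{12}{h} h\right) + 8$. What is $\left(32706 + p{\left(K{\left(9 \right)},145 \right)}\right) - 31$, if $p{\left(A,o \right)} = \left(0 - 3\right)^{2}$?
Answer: $32684$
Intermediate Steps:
$K{\left(h \right)} = 20 + h^{2}$ ($K{\left(h \right)} = \left(h^{2} + 12\right) + 8 = \left(12 + h^{2}\right) + 8 = 20 + h^{2}$)
$p{\left(A,o \right)} = 9$ ($p{\left(A,o \right)} = \left(-3\right)^{2} = 9$)
$\left(32706 + p{\left(K{\left(9 \right)},145 \right)}\right) - 31 = \left(32706 + 9\right) - 31 = 32715 - 31 = 32684$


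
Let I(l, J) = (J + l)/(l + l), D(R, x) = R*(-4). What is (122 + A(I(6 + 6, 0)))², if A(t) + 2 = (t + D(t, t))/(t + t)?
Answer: 56169/4 ≈ 14042.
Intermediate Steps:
D(R, x) = -4*R
I(l, J) = (J + l)/(2*l) (I(l, J) = (J + l)/((2*l)) = (J + l)*(1/(2*l)) = (J + l)/(2*l))
A(t) = -7/2 (A(t) = -2 + (t - 4*t)/(t + t) = -2 + (-3*t)/((2*t)) = -2 + (-3*t)*(1/(2*t)) = -2 - 3/2 = -7/2)
(122 + A(I(6 + 6, 0)))² = (122 - 7/2)² = (237/2)² = 56169/4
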